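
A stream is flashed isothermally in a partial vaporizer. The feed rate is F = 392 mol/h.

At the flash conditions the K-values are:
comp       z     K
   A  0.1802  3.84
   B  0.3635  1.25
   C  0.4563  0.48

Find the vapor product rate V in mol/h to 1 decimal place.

Material balance + equilibrium reduce to Σ zᵢ(Kᵢ−1)/(1+β(Kᵢ−1)) = 0.
Check two-phase: ΣzᵢKᵢ = 1.3654 > 1 and Σzᵢ/Kᵢ = 1.2884 > 1, so g(0) = 0.3654 > 0 and g(1) = -0.2884 < 0.
Newton iteration, β⁰ = 0.42:
  β = 0.4200: g = 0.01205, g' = -0.5228 → β = 0.4430
  β = 0.4430: g = 0.00013, g' = -0.5117 → β = 0.4433
Converged at β = 0.4433.
Then V = β·F = 0.4433·392 = 173.8 mol/h and L = F − V = 218.2 mol/h.

V = 173.8 mol/h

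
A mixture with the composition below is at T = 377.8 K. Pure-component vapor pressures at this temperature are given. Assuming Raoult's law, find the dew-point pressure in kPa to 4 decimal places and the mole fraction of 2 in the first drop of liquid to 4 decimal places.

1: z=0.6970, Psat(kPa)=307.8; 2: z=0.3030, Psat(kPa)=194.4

At the dew point ψ → 1, so Σzᵢ/Kᵢ = 1 with Kᵢ = Pᵢˢᵃᵗ/P ⇒ 1/P = Σzᵢ/Pᵢˢᵃᵗ.
1/P = 0.6970/307.8 + 0.3030/194.4 = 0.0038231 ⇒ P = 261.5679 kPa
xᵢ = zᵢP/Pᵢˢᵃᵗ ⇒ x_2 = 0.3030·261.5679/194.4 = 0.4077

Pdew = 261.5679 kPa, x_2 = 0.4077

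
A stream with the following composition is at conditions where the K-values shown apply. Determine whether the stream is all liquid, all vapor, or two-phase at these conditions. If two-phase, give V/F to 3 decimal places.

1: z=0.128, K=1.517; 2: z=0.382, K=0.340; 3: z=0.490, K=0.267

all liquid

ΣzᵢKᵢ = 0.455; Σzᵢ/Kᵢ = 3.043.
Since ΣzᵢKᵢ < 1 the mixture is below its bubble point — single liquid phase.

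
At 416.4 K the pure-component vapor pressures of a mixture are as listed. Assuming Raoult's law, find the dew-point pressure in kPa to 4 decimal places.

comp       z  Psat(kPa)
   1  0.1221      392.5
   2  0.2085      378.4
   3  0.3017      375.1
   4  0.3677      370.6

At the dew point ψ → 1, so Σzᵢ/Kᵢ = 1 with Kᵢ = Pᵢˢᵃᵗ/P ⇒ 1/P = Σzᵢ/Pᵢˢᵃᵗ.
1/P = 0.1221/392.5 + 0.2085/378.4 + 0.3017/375.1 + 0.3677/370.6 = 0.0026586 ⇒ P = 376.1405 kPa

Pdew = 376.1405 kPa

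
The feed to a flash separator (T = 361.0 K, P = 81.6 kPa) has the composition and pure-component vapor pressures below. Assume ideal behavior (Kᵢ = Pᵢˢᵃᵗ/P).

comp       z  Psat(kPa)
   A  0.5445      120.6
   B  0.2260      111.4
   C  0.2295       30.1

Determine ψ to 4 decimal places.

ψ = 0.7033

Raoult's law: Kᵢ = Pᵢˢᵃᵗ/P = Pᵢˢᵃᵗ/81.6.
  K_A = 120.6/81.6 = 1.477941, K_B = 111.4/81.6 = 1.365196, K_C = 30.1/81.6 = 0.368873
Material balance + equilibrium reduce to Σ zᵢ(Kᵢ−1)/(1+ψ(Kᵢ−1)) = 0.
Check two-phase: ΣzᵢKᵢ = 1.1979 > 1 and Σzᵢ/Kᵢ = 1.1561 > 1, so g(0) = 0.1979 > 0 and g(1) = -0.1561 < 0.
Newton iteration, ψ⁰ = 0.5:
  ψ = 0.5000: g = 0.06821, g' = -0.2977 → ψ = 0.7291
  ψ = 0.7291: g = -0.01014, g' = -0.4009 → ψ = 0.7038
  ψ = 0.7038: g = -0.00021, g' = -0.3846 → ψ = 0.7033
Converged at ψ = 0.7033.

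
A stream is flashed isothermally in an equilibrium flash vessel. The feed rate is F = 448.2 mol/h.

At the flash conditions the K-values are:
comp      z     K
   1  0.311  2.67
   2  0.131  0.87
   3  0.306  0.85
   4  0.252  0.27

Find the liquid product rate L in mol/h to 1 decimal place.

Material balance + equilibrium reduce to Σ zᵢ(Kᵢ−1)/(1+ψ(Kᵢ−1)) = 0.
Feasibility: ΣzᵢKᵢ = 1.272, Σzᵢ/Kᵢ = 1.560 — both > 1, two phases present.
Iterate (Newton) starting at ψ = 0.5:
  ψ = 0.500: g = -0.0745, g' = -0.601 → ψ = 0.376
  ψ = 0.376: g = -0.0011, g' = -0.593 → ψ = 0.374
Converged at ψ = 0.374.
Then V = ψ·F = 0.3742·448.2 = 167.7 mol/h and L = F − V = 280.5 mol/h.

L = 280.5 mol/h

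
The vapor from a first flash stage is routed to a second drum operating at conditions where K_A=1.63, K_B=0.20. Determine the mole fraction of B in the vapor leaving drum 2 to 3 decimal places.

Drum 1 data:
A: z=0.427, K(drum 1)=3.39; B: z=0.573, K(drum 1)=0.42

Drum 1:
Let ψ₁ = V/F and solve Σ zᵢ(Kᵢ−1)/(1+ψ₁(Kᵢ−1)) = 0.
Check two-phase: ΣzᵢKᵢ = 1.688 > 1 and Σzᵢ/Kᵢ = 1.490 > 1, so g(0) = 0.688 > 0 and g(1) = -0.490 < 0.
Binary case is linear: z₁(K₁−1)(1+ψ₁(K₂−1)) + z₂(K₂−1)(1+ψ₁(K₁−1)) = 0
⇒ ψ₁ = [z₁(K₁−1)+z₂(K₂−1)] / [−(K₁−1)(K₂−1)] = 0.6882/1.3862 = 0.496
Drum-1 compositions:
  A: x = 0.195, y = 0.662
  B: x = 0.805, y = 0.338
Drum-2 feed = drum-1 vapor: z₂ = (0.6620, 0.3380).
Drum 2:
Binary case is linear: z₁(K₁−1)(1+ψ₂(K₂−1)) + z₂(K₂−1)(1+ψ₂(K₁−1)) = 0
⇒ ψ₂ = [z₁(K₁−1)+z₂(K₂−1)] / [−(K₁−1)(K₂−1)] = 0.1467/0.5040 = 0.291
  A: x = 0.559, y = 0.912
  B: x = 0.441, y = 0.088

y_B (drum 2) = 0.088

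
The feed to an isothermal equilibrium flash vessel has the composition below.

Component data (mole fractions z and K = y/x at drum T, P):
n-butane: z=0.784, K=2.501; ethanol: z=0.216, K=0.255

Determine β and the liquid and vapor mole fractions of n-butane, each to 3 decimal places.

Let β = V/F and solve Σ zᵢ(Kᵢ−1)/(1+β(Kᵢ−1)) = 0.
Feasibility: ΣzᵢKᵢ = 2.016, Σzᵢ/Kᵢ = 1.161 — both > 1, two phases present.
Binary case is linear: z₁(K₁−1)(1+β(K₂−1)) + z₂(K₂−1)(1+β(K₁−1)) = 0
⇒ β = [z₁(K₁−1)+z₂(K₂−1)] / [−(K₁−1)(K₂−1)] = 1.0159/1.1182 = 0.908
Compositions from xᵢ = zᵢ/(1+β(Kᵢ−1)), yᵢ = Kᵢxᵢ:
  n-butane: x = 0.332, y = 0.830
  ethanol: x = 0.668, y = 0.170

β = 0.908, x_n-butane = 0.332, y_n-butane = 0.830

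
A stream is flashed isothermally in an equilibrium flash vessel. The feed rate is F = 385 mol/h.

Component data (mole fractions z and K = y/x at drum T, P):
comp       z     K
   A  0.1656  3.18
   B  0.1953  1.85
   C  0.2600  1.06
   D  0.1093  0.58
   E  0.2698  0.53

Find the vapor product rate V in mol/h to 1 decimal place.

Material balance + equilibrium reduce to Σ zᵢ(Kᵢ−1)/(1+V/F(Kᵢ−1)) = 0.
Feasibility: ΣzᵢKᵢ = 1.3699, Σzᵢ/Kᵢ = 1.1004 — both > 1, two phases present.
Newton–Raphson from V/F = 0.5:
  V/F = 0.5000: g = 0.08050, g' = -0.3833 → V/F = 0.7100
  V/F = 0.7100: g = 0.00444, g' = -0.3504 → V/F = 0.7227
Converged at V/F = 0.7227.
Then V = V/F·F = 0.7227·385 = 278.3 mol/h and L = F − V = 106.7 mol/h.

V = 278.3 mol/h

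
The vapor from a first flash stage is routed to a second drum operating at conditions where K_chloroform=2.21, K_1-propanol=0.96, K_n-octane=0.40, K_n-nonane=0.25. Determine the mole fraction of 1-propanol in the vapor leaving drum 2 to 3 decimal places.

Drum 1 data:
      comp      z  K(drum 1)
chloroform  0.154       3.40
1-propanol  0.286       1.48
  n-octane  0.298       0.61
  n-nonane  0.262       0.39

y_1-propanol (drum 2) = 0.357

Drum 1:
Iterate (Newton) starting at ψ₁ = 0.5:
  ψ₁ = 0.500: g = -0.0956, g' = -0.498 → ψ₁ = 0.308
  ψ₁ = 0.308: g = 0.0033, g' = -0.550 → ψ₁ = 0.314
Converged at ψ₁ = 0.314.
Drum-1 compositions:
  chloroform: x = 0.088, y = 0.299
  1-propanol: x = 0.249, y = 0.368
  n-octane: x = 0.340, y = 0.207
  n-nonane: x = 0.324, y = 0.126
Drum-2 feed = drum-1 vapor: z₂ = (0.2986, 0.3679, 0.2071, 0.1264).
Drum 2:
Material balance + equilibrium reduce to Σ zᵢ(Kᵢ−1)/(1+ψ₂(Kᵢ−1)) = 0.
g(0) = ΣzᵢKᵢ − 1 = 0.128 and g(1) = 1 − Σzᵢ/Kᵢ = -0.542, so a root lies in (0, 1).
Newton iteration, ψ₂⁰ = 0.5:
  ψ₂ = 0.500: g = -0.1191, g' = -0.505 → ψ₂ = 0.264
  ψ₂ = 0.264: g = -0.0069, g' = -0.468 → ψ₂ = 0.249
Converged at ψ₂ = 0.249.
  chloroform: x = 0.229, y = 0.507
  1-propanol: x = 0.372, y = 0.357
  n-octane: x = 0.244, y = 0.097
  n-nonane: x = 0.155, y = 0.039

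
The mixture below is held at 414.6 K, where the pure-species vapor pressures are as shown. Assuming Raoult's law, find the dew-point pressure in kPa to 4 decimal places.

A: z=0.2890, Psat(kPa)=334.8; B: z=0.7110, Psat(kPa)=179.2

At the dew point ψ → 1, so Σzᵢ/Kᵢ = 1 with Kᵢ = Pᵢˢᵃᵗ/P ⇒ 1/P = Σzᵢ/Pᵢˢᵃᵗ.
1/P = 0.2890/334.8 + 0.7110/179.2 = 0.0048308 ⇒ P = 207.0035 kPa

Pdew = 207.0035 kPa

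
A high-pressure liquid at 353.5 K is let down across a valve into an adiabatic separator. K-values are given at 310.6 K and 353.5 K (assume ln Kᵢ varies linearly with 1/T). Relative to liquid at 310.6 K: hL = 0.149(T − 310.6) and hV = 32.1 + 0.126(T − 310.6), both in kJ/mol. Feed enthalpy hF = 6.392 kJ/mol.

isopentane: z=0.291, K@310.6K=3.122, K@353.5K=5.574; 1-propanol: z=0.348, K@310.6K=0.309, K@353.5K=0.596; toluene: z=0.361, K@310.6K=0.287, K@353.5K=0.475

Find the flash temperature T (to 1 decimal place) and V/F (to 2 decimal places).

T = 319.1 K, V/F = 0.16

Adiabatic flash: solve Rachford–Rice at each trial T, then check hF = ψ·hV(T) + (1−ψ)·hL(T).
  T = 310.6 K: K = (3.122, 0.309, 0.287), RR gives ψ = 0.080, H_out = 2.577 kJ/mol
  T = 353.5 K: K = (5.574, 0.596, 0.475), RR gives ψ = 0.467, H_out = 20.924 kJ/mol
  T = 332.1 K: K = (4.253, 0.439, 0.375), RR gives ψ = 0.272, H_out = 11.804 kJ/mol
  T = 321.4 K: K = (3.666, 0.371, 0.330), RR gives ψ = 0.182, H_out = 7.393 kJ/mol
  T = 316.0 K: K = (3.388, 0.339, 0.308), RR gives ψ = 0.133, H_out = 5.058 kJ/mol
  T = 318.7 K: K = (3.525, 0.355, 0.319), RR gives ψ = 0.158, H_out = 6.240 kJ/mol
  T = 320.0 K: K = (3.592, 0.362, 0.324), RR gives ψ = 0.169, H_out = 6.798 kJ/mol
Linear interpolation between T = 318.7 (H_out = 6.240) and T = 320.0 (H_out = 6.798) on hF = 6.392 gives T ≈ 319.1 K, at which ψ = 0.16.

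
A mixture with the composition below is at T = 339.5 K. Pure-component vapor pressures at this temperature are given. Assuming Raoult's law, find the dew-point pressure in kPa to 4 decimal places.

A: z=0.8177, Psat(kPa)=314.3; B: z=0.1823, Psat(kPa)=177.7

At the dew point ψ → 1, so Σzᵢ/Kᵢ = 1 with Kᵢ = Pᵢˢᵃᵗ/P ⇒ 1/P = Σzᵢ/Pᵢˢᵃᵗ.
1/P = 0.8177/314.3 + 0.1823/177.7 = 0.0036275 ⇒ P = 275.6689 kPa

Pdew = 275.6689 kPa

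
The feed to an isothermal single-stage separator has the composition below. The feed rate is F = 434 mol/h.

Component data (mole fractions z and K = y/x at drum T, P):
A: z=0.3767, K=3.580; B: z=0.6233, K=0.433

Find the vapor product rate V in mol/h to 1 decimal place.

Rachford–Rice: g(ψ) = Σ zᵢ(Kᵢ−1)/(1+ψ(Kᵢ−1)) = 0.
Feasibility: ΣzᵢKᵢ = 1.6185, Σzᵢ/Kᵢ = 1.5447 — both > 1, two phases present.
Binary case is linear: z₁(K₁−1)(1+ψ(K₂−1)) + z₂(K₂−1)(1+ψ(K₁−1)) = 0
⇒ ψ = [z₁(K₁−1)+z₂(K₂−1)] / [−(K₁−1)(K₂−1)] = 0.61847/1.46286 = 0.4228
Then V = ψ·F = 0.4228·434 = 183.5 mol/h and L = F − V = 250.5 mol/h.

V = 183.5 mol/h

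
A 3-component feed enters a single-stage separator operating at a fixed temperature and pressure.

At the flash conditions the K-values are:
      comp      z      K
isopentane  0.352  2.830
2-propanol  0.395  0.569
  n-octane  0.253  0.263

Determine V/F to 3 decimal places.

V/F = 0.277

Newton–Raphson from V/F = 0.5:
  V/F = 0.500: g = -0.1759, g' = -0.785 → V/F = 0.276
  V/F = 0.276: g = 0.0007, g' = -0.831 → V/F = 0.277
Converged at V/F = 0.277.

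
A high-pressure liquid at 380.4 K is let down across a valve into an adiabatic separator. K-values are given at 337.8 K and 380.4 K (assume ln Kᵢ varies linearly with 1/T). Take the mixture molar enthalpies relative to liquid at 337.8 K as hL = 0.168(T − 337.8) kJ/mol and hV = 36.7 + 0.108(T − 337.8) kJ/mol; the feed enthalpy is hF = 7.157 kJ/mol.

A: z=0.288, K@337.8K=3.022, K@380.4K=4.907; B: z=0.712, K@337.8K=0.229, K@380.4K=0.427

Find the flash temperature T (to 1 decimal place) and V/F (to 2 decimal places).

T = 352.3 K, V/F = 0.13

Adiabatic flash: solve Rachford–Rice at each trial T, then check hF = ψ·hV(T) + (1−ψ)·hL(T).
  T = 337.8 K: K = (3.022, 0.229), RR gives ψ = 0.021, H_out = 0.786 kJ/mol
  T = 380.4 K: K = (4.907, 0.427), RR gives ψ = 0.320, H_out = 18.096 kJ/mol
  T = 359.1 K: K = (3.907, 0.319), RR gives ψ = 0.178, H_out = 9.871 kJ/mol
  T = 348.5 K: K = (3.452, 0.272), RR gives ψ = 0.105, H_out = 5.583 kJ/mol
  T = 353.8 K: K = (3.675, 0.295), RR gives ψ = 0.142, H_out = 7.767 kJ/mol
  T = 351.1 K: K = (3.560, 0.283), RR gives ψ = 0.123, H_out = 6.666 kJ/mol
  T = 352.5 K: K = (3.620, 0.289), RR gives ψ = 0.133, H_out = 7.240 kJ/mol
Linear interpolation between T = 351.1 (H_out = 6.666) and T = 352.5 (H_out = 7.240) on hF = 7.157 gives T ≈ 352.3 K, at which ψ = 0.13.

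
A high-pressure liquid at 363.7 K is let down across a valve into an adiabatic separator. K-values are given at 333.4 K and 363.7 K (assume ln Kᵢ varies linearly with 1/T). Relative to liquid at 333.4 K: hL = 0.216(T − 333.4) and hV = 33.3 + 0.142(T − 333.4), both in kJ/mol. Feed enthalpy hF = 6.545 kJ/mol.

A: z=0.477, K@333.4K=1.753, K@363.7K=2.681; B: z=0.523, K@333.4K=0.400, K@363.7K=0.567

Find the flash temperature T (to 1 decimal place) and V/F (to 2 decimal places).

Adiabatic flash: solve Rachford–Rice at each trial T, then check hF = ψ·hV(T) + (1−ψ)·hL(T).
  T = 333.4 K: K = (1.753, 0.400), RR gives ψ = 0.100, H_out = 3.345 kJ/mol
  T = 363.7 K: K = (2.681, 0.567), RR gives ψ = 0.790, H_out = 31.096 kJ/mol
  T = 348.5 K: K = (2.186, 0.480), RR gives ψ = 0.476, H_out = 18.573 kJ/mol
  T = 340.9 K: K = (1.961, 0.439), RR gives ψ = 0.306, H_out = 11.624 kJ/mol
  T = 337.1 K: K = (1.854, 0.419), RR gives ψ = 0.208, H_out = 7.678 kJ/mol
  T = 335.2 K: K = (1.802, 0.409), RR gives ψ = 0.155, H_out = 5.525 kJ/mol
Linear interpolation between T = 335.2 (H_out = 5.525) and T = 337.1 (H_out = 7.678) on hF = 6.545 gives T ≈ 336.1 K, at which ψ = 0.18.

T = 336.1 K, V/F = 0.18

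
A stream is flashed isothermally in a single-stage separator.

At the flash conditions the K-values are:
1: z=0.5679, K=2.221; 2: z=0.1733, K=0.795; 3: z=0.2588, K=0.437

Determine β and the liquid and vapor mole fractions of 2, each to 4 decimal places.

Rachford–Rice: g(β) = Σ zᵢ(Kᵢ−1)/(1+β(Kᵢ−1)) = 0.
Check two-phase: ΣzᵢKᵢ = 1.5122 > 1 and Σzᵢ/Kᵢ = 1.0659 > 1, so g(0) = 0.5122 > 0 and g(1) = -0.0659 < 0.
Newton–Raphson from β = 0.47:
  β = 0.4700: g = 0.20313, g' = -0.5024 → β = 0.8743
  β = 0.8743: g = 0.00514, g' = -0.5270 → β = 0.8841
  β = 0.8841: g = -0.00002, g' = -0.5318 → β = 0.8840
Converged at β = 0.8840.
Compositions from xᵢ = zᵢ/(1+β(Kᵢ−1)), yᵢ = Kᵢxᵢ:
  1: x = 0.2731, y = 0.6066
  2: x = 0.2117, y = 0.1683
  3: x = 0.5152, y = 0.2252

β = 0.8840, x_2 = 0.2117, y_2 = 0.1683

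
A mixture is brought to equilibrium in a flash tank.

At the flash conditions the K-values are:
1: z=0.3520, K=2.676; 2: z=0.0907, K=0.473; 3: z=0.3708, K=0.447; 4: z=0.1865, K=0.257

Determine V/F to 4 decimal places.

V/F = 0.1944

Rachford–Rice: g(V/F) = Σ zᵢ(Kᵢ−1)/(1+V/F(Kᵢ−1)) = 0.
Check two-phase: ΣzᵢKᵢ = 1.1985 > 1 and Σzᵢ/Kᵢ = 1.8785 > 1, so g(0) = 0.1985 > 0 and g(1) = -0.8785 < 0.
Iterate (Newton) starting at V/F = 0.5:
  V/F = 0.5000: g = -0.24782, g' = -0.8164 → V/F = 0.1964
  V/F = 0.1964: g = -0.00179, g' = -0.8748 → V/F = 0.1944
Converged at V/F = 0.1944.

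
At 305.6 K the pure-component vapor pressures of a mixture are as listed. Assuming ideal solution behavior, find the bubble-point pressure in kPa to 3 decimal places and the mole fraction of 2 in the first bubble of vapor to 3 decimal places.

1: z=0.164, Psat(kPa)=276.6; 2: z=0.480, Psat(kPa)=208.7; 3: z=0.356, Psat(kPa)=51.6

Pbub = 163.908 kPa, y_2 = 0.611

At the bubble point ψ → 0, so ΣzᵢKᵢ = 1 with Kᵢ = Pᵢˢᵃᵗ/P ⇒ P = ΣzᵢPᵢˢᵃᵗ.
P = 0.164·276.6 + 0.480·208.7 + 0.356·51.6 = 163.908 kPa
yᵢ = zᵢPᵢˢᵃᵗ/P ⇒ y_2 = 0.480·208.7/163.908 = 0.611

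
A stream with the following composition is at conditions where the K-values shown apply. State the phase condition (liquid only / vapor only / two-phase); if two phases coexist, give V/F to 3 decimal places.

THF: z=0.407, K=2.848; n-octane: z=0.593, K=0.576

ΣzᵢKᵢ = 1.501; Σzᵢ/Kᵢ = 1.172.
Both exceed 1, so a two-phase solution exists.
Let ψ = V/F and solve Σ zᵢ(Kᵢ−1)/(1+ψ(Kᵢ−1)) = 0.
Binary case is linear: z₁(K₁−1)(1+ψ(K₂−1)) + z₂(K₂−1)(1+ψ(K₁−1)) = 0
⇒ ψ = [z₁(K₁−1)+z₂(K₂−1)] / [−(K₁−1)(K₂−1)] = 0.5007/0.7836 = 0.639

two-phase, V/F = 0.639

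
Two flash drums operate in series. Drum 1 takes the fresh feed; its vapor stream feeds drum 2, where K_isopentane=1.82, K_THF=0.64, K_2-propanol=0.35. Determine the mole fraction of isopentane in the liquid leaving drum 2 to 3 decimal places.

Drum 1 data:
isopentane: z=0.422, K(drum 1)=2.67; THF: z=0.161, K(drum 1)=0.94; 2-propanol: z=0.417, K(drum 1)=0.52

x_isopentane (drum 2) = 0.407

Drum 1:
Let ψ₁ = V/F and solve Σ zᵢ(Kᵢ−1)/(1+ψ₁(Kᵢ−1)) = 0.
g(0) = ΣzᵢKᵢ − 1 = 0.495 and g(1) = 1 − Σzᵢ/Kᵢ = -0.131, so a root lies in (0, 1).
Newton iteration, ψ₁⁰ = 0.44:
  ψ₁ = 0.440: g = 0.1426, g' = -0.546 → ψ₁ = 0.701
  ψ₁ = 0.701: g = 0.0129, g' = -0.469 → ψ₁ = 0.729
Converged at ψ₁ = 0.729.
Drum-1 compositions:
  isopentane: x = 0.190, y = 0.508
  THF: x = 0.168, y = 0.158
  2-propanol: x = 0.641, y = 0.333
Drum-2 feed = drum-1 vapor: z₂ = (0.5083, 0.1583, 0.3335).
Drum 2:
Newton iteration, ψ₂⁰ = 0.5:
  ψ₂ = 0.500: g = -0.0950, g' = -0.512 → ψ₂ = 0.314
  ψ₂ = 0.314: g = -0.0053, g' = -0.465 → ψ₂ = 0.303
Converged at ψ₂ = 0.303.
  isopentane: x = 0.407, y = 0.741
  THF: x = 0.178, y = 0.114
  2-propanol: x = 0.415, y = 0.145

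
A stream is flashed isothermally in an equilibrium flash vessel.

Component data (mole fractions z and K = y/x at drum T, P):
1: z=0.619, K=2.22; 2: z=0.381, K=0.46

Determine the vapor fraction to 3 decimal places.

ψ = 0.834

Let ψ = V/F and solve Σ zᵢ(Kᵢ−1)/(1+ψ(Kᵢ−1)) = 0.
Check two-phase: ΣzᵢKᵢ = 1.549 > 1 and Σzᵢ/Kᵢ = 1.107 > 1, so g(0) = 0.549 > 0 and g(1) = -0.107 < 0.
Binary case is linear: z₁(K₁−1)(1+ψ(K₂−1)) + z₂(K₂−1)(1+ψ(K₁−1)) = 0
⇒ ψ = [z₁(K₁−1)+z₂(K₂−1)] / [−(K₁−1)(K₂−1)] = 0.5494/0.6588 = 0.834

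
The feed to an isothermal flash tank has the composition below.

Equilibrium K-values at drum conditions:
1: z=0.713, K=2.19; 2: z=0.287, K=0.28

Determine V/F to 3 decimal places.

Material balance + equilibrium reduce to Σ zᵢ(Kᵢ−1)/(1+V/F(Kᵢ−1)) = 0.
Check two-phase: ΣzᵢKᵢ = 1.642 > 1 and Σzᵢ/Kᵢ = 1.351 > 1, so g(0) = 0.642 > 0 and g(1) = -0.351 < 0.
Binary case is linear: z₁(K₁−1)(1+V/F(K₂−1)) + z₂(K₂−1)(1+V/F(K₁−1)) = 0
⇒ V/F = [z₁(K₁−1)+z₂(K₂−1)] / [−(K₁−1)(K₂−1)] = 0.6418/0.8568 = 0.749

V/F = 0.749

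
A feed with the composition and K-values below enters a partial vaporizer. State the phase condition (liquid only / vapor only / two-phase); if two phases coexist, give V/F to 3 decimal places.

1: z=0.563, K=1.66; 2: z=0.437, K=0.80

vapor only

ΣzᵢKᵢ = 1.284; Σzᵢ/Kᵢ = 0.885.
Since Σzᵢ/Kᵢ < 1 the mixture is above its dew point — single vapor phase.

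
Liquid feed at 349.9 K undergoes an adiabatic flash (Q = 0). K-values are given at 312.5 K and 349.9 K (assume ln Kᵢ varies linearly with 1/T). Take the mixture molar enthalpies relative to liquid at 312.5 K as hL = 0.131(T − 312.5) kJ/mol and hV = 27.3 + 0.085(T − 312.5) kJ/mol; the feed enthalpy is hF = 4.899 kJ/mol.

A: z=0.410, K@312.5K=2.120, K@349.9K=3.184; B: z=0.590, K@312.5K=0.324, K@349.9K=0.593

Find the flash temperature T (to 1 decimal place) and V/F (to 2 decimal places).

Adiabatic flash: solve Rachford–Rice at each trial T, then check hF = ψ·hV(T) + (1−ψ)·hL(T).
  T = 312.5 K: K = (2.120, 0.324), RR gives ψ = 0.080, H_out = 2.176 kJ/mol
  T = 349.9 K: K = (3.184, 0.593), RR gives ψ = 0.737, H_out = 23.757 kJ/mol
  T = 331.2 K: K = (2.628, 0.446), RR gives ψ = 0.378, H_out = 12.431 kJ/mol
  T = 321.9 K: K = (2.369, 0.382), RR gives ψ = 0.233, H_out = 7.483 kJ/mol
  T = 317.2 K: K = (2.243, 0.352), RR gives ψ = 0.158, H_out = 4.905 kJ/mol
  T = 314.9 K: K = (2.182, 0.338), RR gives ψ = 0.121, H_out = 3.593 kJ/mol
Linear interpolation between T = 314.9 (H_out = 3.593) and T = 317.2 (H_out = 4.905) on hF = 4.899 gives T ≈ 317.2 K, at which ψ = 0.16.

T = 317.2 K, V/F = 0.16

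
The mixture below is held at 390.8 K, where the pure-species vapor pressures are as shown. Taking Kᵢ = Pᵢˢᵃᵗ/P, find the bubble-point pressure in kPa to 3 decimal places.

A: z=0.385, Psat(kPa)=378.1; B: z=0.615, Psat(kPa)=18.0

At the bubble point ψ → 0, so ΣzᵢKᵢ = 1 with Kᵢ = Pᵢˢᵃᵗ/P ⇒ P = ΣzᵢPᵢˢᵃᵗ.
P = 0.385·378.1 + 0.615·18.0 = 156.638 kPa

Pbub = 156.638 kPa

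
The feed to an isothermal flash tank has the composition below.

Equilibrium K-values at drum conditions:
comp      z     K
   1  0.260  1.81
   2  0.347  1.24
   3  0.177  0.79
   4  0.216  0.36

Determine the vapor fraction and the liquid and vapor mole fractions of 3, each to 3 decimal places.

ψ = 0.430, x_3 = 0.195, y_3 = 0.154

Let ψ = V/F and solve Σ zᵢ(Kᵢ−1)/(1+ψ(Kᵢ−1)) = 0.
g(0) = ΣzᵢKᵢ − 1 = 0.118 and g(1) = 1 − Σzᵢ/Kᵢ = -0.248, so a root lies in (0, 1).
Iterate (Newton) starting at ψ = 0.68:
  ψ = 0.680: g = -0.0807, g' = -0.374 → ψ = 0.464
  ψ = 0.464: g = -0.0098, g' = -0.295 → ψ = 0.431
  ψ = 0.431: g = -0.0001, g' = -0.288 → ψ = 0.430
Converged at ψ = 0.430.
Compositions from xᵢ = zᵢ/(1+ψ(Kᵢ−1)), yᵢ = Kᵢxᵢ:
  1: x = 0.193, y = 0.349
  2: x = 0.315, y = 0.390
  3: x = 0.195, y = 0.154
  4: x = 0.298, y = 0.107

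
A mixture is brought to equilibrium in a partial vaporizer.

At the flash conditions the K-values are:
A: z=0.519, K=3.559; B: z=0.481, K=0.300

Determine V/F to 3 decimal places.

Iterate (Newton) starting at V/F = 0.51:
  V/F = 0.510: g = 0.0525, g' = -1.210 → V/F = 0.553
Converged at V/F = 0.553.

V/F = 0.553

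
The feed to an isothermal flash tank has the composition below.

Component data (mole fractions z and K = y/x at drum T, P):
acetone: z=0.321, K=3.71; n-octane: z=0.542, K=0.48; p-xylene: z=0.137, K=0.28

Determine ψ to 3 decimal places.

Rachford–Rice: g(ψ) = Σ zᵢ(Kᵢ−1)/(1+ψ(Kᵢ−1)) = 0.
g(0) = ΣzᵢKᵢ − 1 = 0.489 and g(1) = 1 − Σzᵢ/Kᵢ = -0.705, so a root lies in (0, 1).
Iterate (Newton) starting at ψ = 0.57:
  ψ = 0.570: g = -0.2260, g' = -0.864 → ψ = 0.309
  ψ = 0.309: g = 0.0113, g' = -1.025 → ψ = 0.320
Converged at ψ = 0.320.

ψ = 0.320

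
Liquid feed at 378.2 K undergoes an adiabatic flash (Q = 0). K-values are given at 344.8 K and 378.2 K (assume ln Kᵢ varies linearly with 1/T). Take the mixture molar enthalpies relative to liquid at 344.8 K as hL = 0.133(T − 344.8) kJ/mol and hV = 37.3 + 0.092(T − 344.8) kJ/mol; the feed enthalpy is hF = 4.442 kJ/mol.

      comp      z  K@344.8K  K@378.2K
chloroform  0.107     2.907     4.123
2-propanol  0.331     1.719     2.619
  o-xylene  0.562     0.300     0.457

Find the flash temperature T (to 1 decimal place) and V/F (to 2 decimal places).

Adiabatic flash: solve Rachford–Rice at each trial T, then check hF = ψ·hV(T) + (1−ψ)·hL(T).
  T = 344.8 K: K = (2.907, 1.719, 0.300), RR gives ψ = 0.061, H_out = 2.267 kJ/mol
  T = 378.2 K: K = (4.123, 2.619, 0.457), RR gives ψ = 0.511, H_out = 22.785 kJ/mol
  T = 361.5 K: K = (3.490, 2.143, 0.374), RR gives ψ = 0.301, H_out = 13.247 kJ/mol
  T = 353.1 K: K = (3.190, 1.923, 0.336), RR gives ψ = 0.187, H_out = 8.033 kJ/mol
  T = 349.0 K: K = (3.049, 1.821, 0.318), RR gives ψ = 0.127, H_out = 5.278 kJ/mol
  T = 346.9 K: K = (2.977, 1.769, 0.309), RR gives ψ = 0.095, H_out = 3.799 kJ/mol
Linear interpolation between T = 346.9 (H_out = 3.799) and T = 349.0 (H_out = 5.278) on hF = 4.442 gives T ≈ 347.8 K, at which ψ = 0.11.

T = 347.8 K, V/F = 0.11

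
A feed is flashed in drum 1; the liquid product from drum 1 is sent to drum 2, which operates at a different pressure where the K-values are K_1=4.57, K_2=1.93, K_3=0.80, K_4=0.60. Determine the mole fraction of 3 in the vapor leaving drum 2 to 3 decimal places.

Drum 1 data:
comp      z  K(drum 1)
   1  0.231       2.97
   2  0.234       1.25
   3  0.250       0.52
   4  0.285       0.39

y_3 (drum 2) = 0.272

Drum 1:
Let ψ₁ = V/F and solve Σ zᵢ(Kᵢ−1)/(1+ψ₁(Kᵢ−1)) = 0.
g(0) = ΣzᵢKᵢ − 1 = 0.220 and g(1) = 1 − Σzᵢ/Kᵢ = -0.477, so a root lies in (0, 1).
Newton–Raphson from ψ₁ = 0.65:
  ψ₁ = 0.650: g = -0.2126, g' = -0.596 → ψ₁ = 0.293
  ψ₁ = 0.293: g = -0.0085, g' = -0.608 → ψ₁ = 0.279
Converged at ψ₁ = 0.279.
Drum-1 compositions:
  1: x = 0.149, y = 0.442
  2: x = 0.219, y = 0.273
  3: x = 0.289, y = 0.150
  4: x = 0.344, y = 0.134
Drum-2 feed = drum-1 liquid: z₂ = (0.1490, 0.2187, 0.2887, 0.3436).
Drum 2:
Let ψ₂ = V/F and solve Σ zᵢ(Kᵢ−1)/(1+ψ₂(Kᵢ−1)) = 0.
g(0) = ΣzᵢKᵢ − 1 = 0.540 and g(1) = 1 − Σzᵢ/Kᵢ = -0.079, so a root lies in (0, 1).
Newton iteration, ψ₂⁰ = 0.5:
  ψ₂ = 0.500: g = 0.0939, g' = -0.433 → ψ₂ = 0.717
  ψ₂ = 0.717: g = 0.0114, g' = -0.342 → ψ₂ = 0.750
  ψ₂ = 0.750: g = 0.0001, g' = -0.334 → ψ₂ = 0.751
Converged at ψ₂ = 0.751.
  1: x = 0.040, y = 0.185
  2: x = 0.129, y = 0.249
  3: x = 0.340, y = 0.272
  4: x = 0.491, y = 0.295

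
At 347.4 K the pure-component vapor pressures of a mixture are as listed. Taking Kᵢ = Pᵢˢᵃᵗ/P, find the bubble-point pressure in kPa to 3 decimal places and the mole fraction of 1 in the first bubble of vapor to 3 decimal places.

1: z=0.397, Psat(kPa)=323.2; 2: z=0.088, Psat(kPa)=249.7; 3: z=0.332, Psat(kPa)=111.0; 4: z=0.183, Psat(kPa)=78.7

Pbub = 201.538 kPa, y_1 = 0.637

At the bubble point ψ → 0, so ΣzᵢKᵢ = 1 with Kᵢ = Pᵢˢᵃᵗ/P ⇒ P = ΣzᵢPᵢˢᵃᵗ.
P = 0.397·323.2 + 0.088·249.7 + 0.332·111.0 + 0.183·78.7 = 201.538 kPa
yᵢ = zᵢPᵢˢᵃᵗ/P ⇒ y_1 = 0.397·323.2/201.538 = 0.637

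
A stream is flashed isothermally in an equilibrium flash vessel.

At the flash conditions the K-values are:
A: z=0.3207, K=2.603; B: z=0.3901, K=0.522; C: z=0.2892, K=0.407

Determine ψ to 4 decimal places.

ψ = 0.1841

Let ψ = V/F and solve Σ zᵢ(Kᵢ−1)/(1+ψ(Kᵢ−1)) = 0.
g(0) = ΣzᵢKᵢ − 1 = 0.1561 and g(1) = 1 − Σzᵢ/Kᵢ = -0.5811, so a root lies in (0, 1).
Iterate (Newton) starting at ψ = 0.5:
  ψ = 0.5000: g = -0.20344, g' = -0.6133 → ψ = 0.1683
  ψ = 0.1683: g = 0.01157, g' = -0.7420 → ψ = 0.1839
  ψ = 0.1839: g = 0.00012, g' = -0.7268 → ψ = 0.1841
Converged at ψ = 0.1841.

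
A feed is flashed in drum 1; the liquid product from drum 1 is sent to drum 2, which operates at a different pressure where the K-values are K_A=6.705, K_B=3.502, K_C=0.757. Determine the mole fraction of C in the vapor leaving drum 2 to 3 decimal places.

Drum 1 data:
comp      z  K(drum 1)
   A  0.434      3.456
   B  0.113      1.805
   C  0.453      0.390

y_C (drum 2) = 0.716

Drum 1:
Let ψ₁ = V/F and solve Σ zᵢ(Kᵢ−1)/(1+ψ₁(Kᵢ−1)) = 0.
Check two-phase: ΣzᵢKᵢ = 1.881 > 1 and Σzᵢ/Kᵢ = 1.350 > 1, so g(0) = 0.881 > 0 and g(1) = -0.350 < 0.
Iterate (Newton) starting at ψ₁ = 0.5:
  ψ₁ = 0.500: g = 0.1457, g' = -0.914 → ψ₁ = 0.659
  ψ₁ = 0.659: g = 0.0040, g' = -0.885 → ψ₁ = 0.664
Converged at ψ₁ = 0.664.
Drum-1 compositions:
  A: x = 0.165, y = 0.570
  B: x = 0.074, y = 0.133
  C: x = 0.761, y = 0.297
Drum-2 feed = drum-1 liquid: z₂ = (0.1650, 0.0736, 0.7614).
Drum 2:
Rachford–Rice: g(ψ₂) = Σ zᵢ(Kᵢ−1)/(1+ψ₂(Kᵢ−1)) = 0.
Check two-phase: ΣzᵢKᵢ = 1.940 > 1 and Σzᵢ/Kᵢ = 1.051 > 1, so g(0) = 0.940 > 0 and g(1) = -0.051 < 0.
Newton–Raphson from ψ₂ = 0.5:
  ψ₂ = 0.500: g = 0.1155, g' = -0.511 → ψ₂ = 0.726
  ψ₂ = 0.726: g = 0.0238, g' = -0.327 → ψ₂ = 0.799
  ψ₂ = 0.799: g = 0.0012, g' = -0.294 → ψ₂ = 0.803
Converged at ψ₂ = 0.803.
  A: x = 0.030, y = 0.198
  B: x = 0.024, y = 0.086
  C: x = 0.946, y = 0.716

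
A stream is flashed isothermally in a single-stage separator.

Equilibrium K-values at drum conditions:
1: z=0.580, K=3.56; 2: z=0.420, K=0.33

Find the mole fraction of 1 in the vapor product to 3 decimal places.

y_1 = 0.738

Let ψ = V/F and solve Σ zᵢ(Kᵢ−1)/(1+ψ(Kᵢ−1)) = 0.
Check two-phase: ΣzᵢKᵢ = 2.203 > 1 and Σzᵢ/Kᵢ = 1.436 > 1, so g(0) = 1.203 > 0 and g(1) = -0.436 < 0.
Iterate (Newton) starting at ψ = 0.49:
  ψ = 0.490: g = 0.2397, g' = -1.166 → ψ = 0.696
  ψ = 0.696: g = 0.0069, g' = -1.153 → ψ = 0.702
Converged at ψ = 0.702.
Compositions from xᵢ = zᵢ/(1+ψ(Kᵢ−1)), yᵢ = Kᵢxᵢ:
  1: x = 0.207, y = 0.738
  2: x = 0.793, y = 0.262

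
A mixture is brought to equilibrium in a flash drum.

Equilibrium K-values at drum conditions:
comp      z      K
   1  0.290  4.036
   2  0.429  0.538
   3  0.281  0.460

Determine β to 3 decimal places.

Rachford–Rice: g(β) = Σ zᵢ(Kᵢ−1)/(1+β(Kᵢ−1)) = 0.
g(0) = ΣzᵢKᵢ − 1 = 0.531 and g(1) = 1 − Σzᵢ/Kᵢ = -0.480, so a root lies in (0, 1).
Iterate (Newton) starting at β = 0.5:
  β = 0.500: g = -0.1159, g' = -0.730 → β = 0.341
  β = 0.341: g = 0.0111, g' = -0.897 → β = 0.354
Converged at β = 0.354.

β = 0.354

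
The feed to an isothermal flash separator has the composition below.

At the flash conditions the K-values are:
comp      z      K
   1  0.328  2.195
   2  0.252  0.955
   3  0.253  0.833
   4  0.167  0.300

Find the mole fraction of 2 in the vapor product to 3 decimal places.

Material balance + equilibrium reduce to Σ zᵢ(Kᵢ−1)/(1+V/F(Kᵢ−1)) = 0.
Check two-phase: ΣzᵢKᵢ = 1.221 > 1 and Σzᵢ/Kᵢ = 1.274 > 1, so g(0) = 0.221 > 0 and g(1) = -0.274 < 0.
Newton–Raphson from V/F = 0.55:
  V/F = 0.550: g = -0.0117, g' = -0.396 → V/F = 0.520
Converged at V/F = 0.520.
Compositions from xᵢ = zᵢ/(1+V/F(Kᵢ−1)), yᵢ = Kᵢxᵢ:
  1: x = 0.202, y = 0.444
  2: x = 0.258, y = 0.246
  3: x = 0.277, y = 0.231
  4: x = 0.263, y = 0.079

y_2 = 0.246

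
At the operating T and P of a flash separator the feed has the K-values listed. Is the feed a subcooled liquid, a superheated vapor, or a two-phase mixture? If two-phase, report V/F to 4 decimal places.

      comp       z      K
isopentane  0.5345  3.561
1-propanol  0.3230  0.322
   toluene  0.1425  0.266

ΣzᵢKᵢ = 2.0453; Σzᵢ/Kᵢ = 1.6889.
Both exceed 1, so a two-phase solution exists.
Newton–Raphson from ψ = 0.63:
  ψ = 0.6300: g = -0.05307, g' = -1.2314 → ψ = 0.5869
  ψ = 0.5869: g = -0.00061, g' = -1.2061 → ψ = 0.5864
Converged at ψ = 0.5864.

two-phase, V/F = 0.5864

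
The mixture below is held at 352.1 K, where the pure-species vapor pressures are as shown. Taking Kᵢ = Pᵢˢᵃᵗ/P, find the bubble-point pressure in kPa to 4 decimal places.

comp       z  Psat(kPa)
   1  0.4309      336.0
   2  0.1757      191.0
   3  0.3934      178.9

At the bubble point ψ → 0, so ΣzᵢKᵢ = 1 with Kᵢ = Pᵢˢᵃᵗ/P ⇒ P = ΣzᵢPᵢˢᵃᵗ.
P = 0.4309·336.0 + 0.1757·191.0 + 0.3934·178.9 = 248.7204 kPa

Pbub = 248.7204 kPa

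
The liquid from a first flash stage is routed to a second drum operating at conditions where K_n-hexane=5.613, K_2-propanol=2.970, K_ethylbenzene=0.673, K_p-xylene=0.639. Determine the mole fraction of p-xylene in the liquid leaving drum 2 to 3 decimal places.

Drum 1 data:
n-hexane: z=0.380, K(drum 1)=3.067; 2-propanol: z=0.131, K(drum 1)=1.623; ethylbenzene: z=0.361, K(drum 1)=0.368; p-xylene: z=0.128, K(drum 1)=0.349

Drum 1:
Newton–Raphson from ψ₁ = 0.62:
  ψ₁ = 0.620: g = -0.1117, g' = -0.881 → ψ₁ = 0.493
  ψ₁ = 0.493: g = -0.0028, g' = -0.850 → ψ₁ = 0.490
Converged at ψ₁ = 0.490.
Drum-1 compositions:
  n-hexane: x = 0.189, y = 0.579
  2-propanol: x = 0.100, y = 0.163
  ethylbenzene: x = 0.523, y = 0.192
  p-xylene: x = 0.188, y = 0.066
Drum-2 feed = drum-1 liquid: z₂ = (0.1888, 0.1004, 0.5229, 0.1879).
Drum 2:
Newton–Raphson from ψ₂ = 0.32:
  ψ₂ = 0.320: g = 0.2054, g' = -0.903 → ψ₂ = 0.547
  ψ₂ = 0.547: g = 0.0494, g' = -0.534 → ψ₂ = 0.640
  ψ₂ = 0.640: g = 0.0034, g' = -0.464 → ψ₂ = 0.647
Converged at ψ₂ = 0.647.
  n-hexane: x = 0.047, y = 0.266
  2-propanol: x = 0.044, y = 0.131
  ethylbenzene: x = 0.663, y = 0.446
  p-xylene: x = 0.245, y = 0.157

x_p-xylene (drum 2) = 0.245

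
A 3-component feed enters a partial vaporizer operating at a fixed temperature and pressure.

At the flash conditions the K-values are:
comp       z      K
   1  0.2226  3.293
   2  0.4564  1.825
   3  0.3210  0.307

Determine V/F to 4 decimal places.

V/F = 0.7029

Iterate (Newton) starting at V/F = 0.49:
  V/F = 0.4900: g = 0.17167, g' = -0.7705 → V/F = 0.7128
  V/F = 0.7128: g = -0.00875, g' = -0.8938 → V/F = 0.7030
  V/F = 0.7030: g = -0.00006, g' = -0.8822 → V/F = 0.7029
Converged at V/F = 0.7029.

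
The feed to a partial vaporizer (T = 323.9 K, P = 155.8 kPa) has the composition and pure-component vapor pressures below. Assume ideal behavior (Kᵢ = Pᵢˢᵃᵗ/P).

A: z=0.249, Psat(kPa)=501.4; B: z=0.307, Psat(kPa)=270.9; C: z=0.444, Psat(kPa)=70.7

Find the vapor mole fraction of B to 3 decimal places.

Raoult's law: Kᵢ = Pᵢˢᵃᵗ/P = Pᵢˢᵃᵗ/155.8.
  K_A = 501.4/155.8 = 3.21823, K_B = 270.9/155.8 = 1.73877, K_C = 70.7/155.8 = 0.45379
Rachford–Rice: g(β) = Σ zᵢ(Kᵢ−1)/(1+β(Kᵢ−1)) = 0.
g(0) = ΣzᵢKᵢ − 1 = 0.537 and g(1) = 1 − Σzᵢ/Kᵢ = -0.232, so a root lies in (0, 1).
Newton–Raphson from β = 0.62:
  β = 0.620: g = 0.0214, g' = -0.599 → β = 0.656
Converged at β = 0.656.
Compositions from xᵢ = zᵢ/(1+β(Kᵢ−1)), yᵢ = Kᵢxᵢ:
  A: x = 0.101, y = 0.326
  B: x = 0.207, y = 0.360
  C: x = 0.692, y = 0.314

y_B = 0.360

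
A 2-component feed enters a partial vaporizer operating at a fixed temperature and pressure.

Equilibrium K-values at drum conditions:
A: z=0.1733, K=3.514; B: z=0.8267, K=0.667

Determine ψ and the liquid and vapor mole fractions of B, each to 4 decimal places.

ψ = 0.1916, x_B = 0.8830, y_B = 0.5890

Let ψ = V/F and solve Σ zᵢ(Kᵢ−1)/(1+ψ(Kᵢ−1)) = 0.
Check two-phase: ΣzᵢKᵢ = 1.1604 > 1 and Σzᵢ/Kᵢ = 1.2887 > 1, so g(0) = 0.1604 > 0 and g(1) = -0.2887 < 0.
Newton–Raphson from ψ = 0.5:
  ψ = 0.5000: g = -0.13725, g' = -0.3470 → ψ = 0.1044
  ψ = 0.1044: g = 0.05987, g' = -0.7855 → ψ = 0.1806
  ψ = 0.1806: g = 0.00670, g' = -0.6218 → ψ = 0.1914
  ψ = 0.1914: g = 0.00010, g' = -0.6038 → ψ = 0.1916
Converged at ψ = 0.1916.
Compositions from xᵢ = zᵢ/(1+ψ(Kᵢ−1)), yᵢ = Kᵢxᵢ:
  A: x = 0.1170, y = 0.4110
  B: x = 0.8830, y = 0.5890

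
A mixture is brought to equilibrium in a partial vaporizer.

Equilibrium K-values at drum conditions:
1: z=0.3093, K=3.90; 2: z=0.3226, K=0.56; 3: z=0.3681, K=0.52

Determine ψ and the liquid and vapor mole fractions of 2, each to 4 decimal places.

ψ = 0.4320, x_2 = 0.3983, y_2 = 0.2231

Newton iteration, ψ⁰ = 0.5:
  ψ = 0.5000: g = -0.04835, g' = -0.6828 → ψ = 0.4292
  ψ = 0.4292: g = 0.00208, g' = -0.7457 → ψ = 0.4320
Converged at ψ = 0.4320.
Compositions from xᵢ = zᵢ/(1+ψ(Kᵢ−1)), yᵢ = Kᵢxᵢ:
  1: x = 0.1373, y = 0.5355
  2: x = 0.3983, y = 0.2231
  3: x = 0.4644, y = 0.2415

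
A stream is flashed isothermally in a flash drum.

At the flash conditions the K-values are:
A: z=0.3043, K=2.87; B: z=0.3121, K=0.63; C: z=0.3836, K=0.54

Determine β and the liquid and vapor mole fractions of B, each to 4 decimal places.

Material balance + equilibrium reduce to Σ zᵢ(Kᵢ−1)/(1+β(Kᵢ−1)) = 0.
Check two-phase: ΣzᵢKᵢ = 1.2771 > 1 and Σzᵢ/Kᵢ = 1.3118 > 1, so g(0) = 0.2771 > 0 and g(1) = -0.3118 < 0.
Newton iteration, β⁰ = 0.5:
  β = 0.5000: g = -0.07678, g' = -0.4854 → β = 0.3418
  β = 0.3418: g = 0.00556, g' = -0.5663 → β = 0.3517
Converged at β = 0.3517.
Compositions from xᵢ = zᵢ/(1+β(Kᵢ−1)), yᵢ = Kᵢxᵢ:
  A: x = 0.1836, y = 0.5268
  B: x = 0.3588, y = 0.2260
  C: x = 0.4576, y = 0.2471

β = 0.3517, x_B = 0.3588, y_B = 0.2260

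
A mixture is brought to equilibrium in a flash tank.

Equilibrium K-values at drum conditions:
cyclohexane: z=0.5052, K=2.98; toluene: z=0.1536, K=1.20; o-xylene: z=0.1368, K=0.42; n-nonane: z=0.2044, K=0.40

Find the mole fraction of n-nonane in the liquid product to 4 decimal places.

x_n-nonane = 0.4120

Rachford–Rice: g(β) = Σ zᵢ(Kᵢ−1)/(1+β(Kᵢ−1)) = 0.
Feasibility: ΣzᵢKᵢ = 1.8290, Σzᵢ/Kᵢ = 1.1342 — both > 1, two phases present.
Newton iteration, β⁰ = 0.5:
  β = 0.5000: g = 0.24364, g' = -0.7467 → β = 0.8263
  β = 0.8263: g = 0.01024, g' = -0.7487 → β = 0.8400
  β = 0.8400: g = -0.00006, g' = -0.7578 → β = 0.8399
Converged at β = 0.8399.
Compositions from xᵢ = zᵢ/(1+β(Kᵢ−1)), yᵢ = Kᵢxᵢ:
  cyclohexane: x = 0.1897, y = 0.5653
  toluene: x = 0.1315, y = 0.1578
  o-xylene: x = 0.2667, y = 0.1120
  n-nonane: x = 0.4120, y = 0.1648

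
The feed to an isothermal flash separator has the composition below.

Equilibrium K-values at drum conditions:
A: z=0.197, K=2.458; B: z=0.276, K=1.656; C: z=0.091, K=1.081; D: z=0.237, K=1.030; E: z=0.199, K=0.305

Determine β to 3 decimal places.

β = 0.720

Rachford–Rice: g(β) = Σ zᵢ(Kᵢ−1)/(1+β(Kᵢ−1)) = 0.
Feasibility: ΣzᵢKᵢ = 1.344, Σzᵢ/Kᵢ = 1.214 — both > 1, two phases present.
Newton iteration, β⁰ = 0.56:
  β = 0.560: g = 0.0781, g' = -0.449 → β = 0.734
  β = 0.734: g = -0.0075, g' = -0.553 → β = 0.721
  β = 0.721: g = -0.0001, g' = -0.541 → β = 0.720
Converged at β = 0.720.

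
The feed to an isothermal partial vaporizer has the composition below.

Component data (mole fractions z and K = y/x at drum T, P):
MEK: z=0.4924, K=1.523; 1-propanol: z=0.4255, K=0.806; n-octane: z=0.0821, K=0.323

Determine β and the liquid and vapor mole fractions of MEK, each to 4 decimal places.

β = 0.6429, x_MEK = 0.3685, y_MEK = 0.5612

Material balance + equilibrium reduce to Σ zᵢ(Kᵢ−1)/(1+β(Kᵢ−1)) = 0.
Feasibility: ΣzᵢKᵢ = 1.1194, Σzᵢ/Kᵢ = 1.1054 — both > 1, two phases present.
Iterate (Newton) starting at β = 0.41:
  β = 0.4100: g = 0.04544, g' = -0.1823 → β = 0.6592
  β = 0.6592: g = -0.00353, g' = -0.2183 → β = 0.6430
  β = 0.6430: g = -0.00003, g' = -0.2143 → β = 0.6429
Converged at β = 0.6429.
Compositions from xᵢ = zᵢ/(1+β(Kᵢ−1)), yᵢ = Kᵢxᵢ:
  MEK: x = 0.3685, y = 0.5612
  1-propanol: x = 0.4861, y = 0.3918
  n-octane: x = 0.1454, y = 0.0470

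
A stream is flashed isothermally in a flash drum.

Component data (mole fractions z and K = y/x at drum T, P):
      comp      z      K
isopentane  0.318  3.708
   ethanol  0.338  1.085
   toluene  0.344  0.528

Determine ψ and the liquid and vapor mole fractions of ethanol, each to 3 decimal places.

ψ = 0.888, x_ethanol = 0.314, y_ethanol = 0.341

Material balance + equilibrium reduce to Σ zᵢ(Kᵢ−1)/(1+ψ(Kᵢ−1)) = 0.
Feasibility: ΣzᵢKᵢ = 1.728, Σzᵢ/Kᵢ = 1.049 — both > 1, two phases present.
Newton iteration, ψ⁰ = 0.5:
  ψ = 0.500: g = 0.1809, g' = -0.554 → ψ = 0.826
  ψ = 0.826: g = 0.0267, g' = -0.431 → ψ = 0.888
Converged at ψ = 0.888.
Compositions from xᵢ = zᵢ/(1+ψ(Kᵢ−1)), yᵢ = Kᵢxᵢ:
  isopentane: x = 0.093, y = 0.346
  ethanol: x = 0.314, y = 0.341
  toluene: x = 0.592, y = 0.313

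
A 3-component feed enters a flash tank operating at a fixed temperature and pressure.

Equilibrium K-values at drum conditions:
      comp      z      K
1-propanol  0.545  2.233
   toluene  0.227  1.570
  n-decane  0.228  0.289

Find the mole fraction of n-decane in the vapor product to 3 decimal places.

Material balance + equilibrium reduce to Σ zᵢ(Kᵢ−1)/(1+V/F(Kᵢ−1)) = 0.
Check two-phase: ΣzᵢKᵢ = 1.639 > 1 and Σzᵢ/Kᵢ = 1.178 > 1, so g(0) = 0.639 > 0 and g(1) = -0.178 < 0.
Iterate (Newton) starting at V/F = 0.5:
  V/F = 0.500: g = 0.2649, g' = -0.639 → V/F = 0.914
  V/F = 0.914: g = -0.0624, g' = -1.156 → V/F = 0.860
  V/F = 0.860: g = -0.0047, g' = -0.993 → V/F = 0.856
Converged at V/F = 0.856.
Compositions from xᵢ = zᵢ/(1+V/F(Kᵢ−1)), yᵢ = Kᵢxᵢ:
  1-propanol: x = 0.265, y = 0.592
  toluene: x = 0.153, y = 0.240
  n-decane: x = 0.582, y = 0.168

y_n-decane = 0.168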